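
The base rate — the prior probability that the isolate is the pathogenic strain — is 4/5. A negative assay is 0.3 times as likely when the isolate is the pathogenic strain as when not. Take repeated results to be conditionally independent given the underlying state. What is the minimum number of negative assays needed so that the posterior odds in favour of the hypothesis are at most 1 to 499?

7

Prior odds = 0.8/0.2 = 4.
Likelihood ratio per negative assay = 0.3.
Target odds = 1/499.
Need 4 × 0.3ⁿ ≤ 1/499, i.e. 0.3ⁿ ≤ 1/1996.
0.3⁶ = 729/1000000 is still above 1/1996 but 0.3⁷ = 2187/10000000 is at or below it, so n = 7.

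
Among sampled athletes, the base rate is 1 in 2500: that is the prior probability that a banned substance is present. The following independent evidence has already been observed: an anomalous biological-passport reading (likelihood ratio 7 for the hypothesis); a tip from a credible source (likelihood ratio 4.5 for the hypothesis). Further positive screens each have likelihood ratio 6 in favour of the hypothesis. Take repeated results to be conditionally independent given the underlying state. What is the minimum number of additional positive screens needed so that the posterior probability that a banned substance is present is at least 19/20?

Prior odds = 0.0004/0.9996 = 1/2499.
Combined Bayes factor of the evidence already in hand = 7 × 4.5 = 31.5.
Odds after that evidence = (1/2499) × 31.5 = 3/238.
Target odds = 0.95/0.05 = 19.
Need 6ⁿ ≥ 19 ÷ (3/238) = 4522/3.
6⁴ = 1296 falls short of 4522/3 but 6⁵ = 7776 reaches it, so n = 5.

5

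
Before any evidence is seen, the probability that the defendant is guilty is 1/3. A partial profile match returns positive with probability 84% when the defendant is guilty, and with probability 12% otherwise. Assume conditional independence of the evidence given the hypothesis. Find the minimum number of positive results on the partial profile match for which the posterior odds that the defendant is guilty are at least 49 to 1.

Prior odds: (1/3) ÷ (2/3) = 0.5.
Likelihood ratio of a positive result = 0.84/0.12 = 7.
Target odds = 49.
Require 7ⁿ ≥ 49 ÷ 0.5 = 98.
7² = 49 falls short of 98 but 7³ = 343 reaches it, so n = 3.

3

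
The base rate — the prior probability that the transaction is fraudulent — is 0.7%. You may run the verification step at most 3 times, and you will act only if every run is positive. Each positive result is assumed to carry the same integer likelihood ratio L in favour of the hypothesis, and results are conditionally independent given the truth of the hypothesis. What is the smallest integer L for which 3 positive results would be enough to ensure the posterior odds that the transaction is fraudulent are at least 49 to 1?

20

Prior odds = 0.007/0.993 = 7/993.
Target odds = 49.
Need L³ ≥ 49 ÷ (7/993) = 6951.
19³ = 6859 < 6951 ≤ 8000 = 20³, so L = 20.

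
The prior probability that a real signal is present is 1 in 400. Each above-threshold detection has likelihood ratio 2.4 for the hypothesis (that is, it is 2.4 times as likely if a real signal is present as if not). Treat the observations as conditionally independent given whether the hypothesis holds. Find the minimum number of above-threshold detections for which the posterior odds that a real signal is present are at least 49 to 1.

12

Prior odds: 0.0025 ÷ 0.9975 = 1/399.
Likelihood ratio per above-threshold detection = 2.4.
Target odds = 49.
Need (1/399) × 2.4ⁿ ≥ 49, i.e. 2.4ⁿ ≥ 19551.
2.4¹¹ ≈15216.8 falls short of 19551 but 2.4¹² ≈36520.3 reaches it, so n = 12.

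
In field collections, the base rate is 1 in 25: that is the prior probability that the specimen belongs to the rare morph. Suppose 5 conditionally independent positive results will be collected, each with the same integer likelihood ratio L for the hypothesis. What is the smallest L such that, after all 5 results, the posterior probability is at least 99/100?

Prior odds = 0.04/0.96 = 1/24.
Target odds = 0.99/0.01 = 99.
Need L⁵ ≥ 99 ÷ (1/24) = 2376.
4⁵ = 1024 < 2376 ≤ 3125 = 5⁵, so L = 5.

5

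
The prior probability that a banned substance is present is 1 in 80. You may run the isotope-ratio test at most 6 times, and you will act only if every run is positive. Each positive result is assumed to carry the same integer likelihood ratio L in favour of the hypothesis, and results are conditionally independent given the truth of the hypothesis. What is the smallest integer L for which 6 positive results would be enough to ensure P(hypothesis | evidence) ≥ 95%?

Prior odds = 0.0125/0.9875 = 1/79.
Target odds = 0.95/0.05 = 19.
Need L⁶ ≥ 19 ÷ (1/79) = 1501.
3⁶ = 729 < 1501 ≤ 4096 = 4⁶, so L = 4.

4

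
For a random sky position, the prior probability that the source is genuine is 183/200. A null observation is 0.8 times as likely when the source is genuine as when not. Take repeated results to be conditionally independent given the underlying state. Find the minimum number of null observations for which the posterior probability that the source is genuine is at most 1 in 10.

Prior odds = 0.915/0.085 = 183/17.
Likelihood ratio per null observation = 0.8.
Target odds: 0.1 ÷ 0.9 = 1/9.
Require 0.8ⁿ ≤ 1/9 ÷ (183/17) = 17/1647.
0.8²⁰ ≈0.0115292 is still above 17/1647 but 0.8²¹ ≈0.00922337 is at or below it, so n = 21.

21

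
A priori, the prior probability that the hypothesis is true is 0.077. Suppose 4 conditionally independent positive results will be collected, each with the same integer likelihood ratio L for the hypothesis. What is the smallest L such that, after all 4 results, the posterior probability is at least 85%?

Prior odds = 0.077/0.923 = 77/923.
Target odds = 0.85/0.15 = 17/3.
Need L⁴ ≥ 17/3 ÷ (77/923) = 15691/231.
2⁴ = 16 < 15691/231 ≤ 81 = 3⁴, so L = 3.

3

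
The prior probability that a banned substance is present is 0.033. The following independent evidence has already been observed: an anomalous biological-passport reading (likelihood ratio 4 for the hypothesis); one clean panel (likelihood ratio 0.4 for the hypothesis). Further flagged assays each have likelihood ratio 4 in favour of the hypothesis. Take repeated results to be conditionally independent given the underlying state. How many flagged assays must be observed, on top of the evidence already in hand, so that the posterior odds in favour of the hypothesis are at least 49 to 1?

5

Prior odds = 0.033/0.967 = 33/967.
Combined Bayes factor of the evidence already in hand = 4 × 0.4 = 1.6.
Odds after that evidence = (33/967) × 1.6 = 264/4835.
Target odds = 49.
Need 4ⁿ ≥ 49 ÷ (264/4835) = 236915/264.
4⁴ = 256 falls short of 236915/264 but 4⁵ = 1024 reaches it, so n = 5.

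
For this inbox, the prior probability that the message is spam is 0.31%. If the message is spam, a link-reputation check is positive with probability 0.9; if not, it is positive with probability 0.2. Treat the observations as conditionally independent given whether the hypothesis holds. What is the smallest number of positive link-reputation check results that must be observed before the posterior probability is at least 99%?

7

Prior odds = 0.0031/0.9969 = 31/9969.
Likelihood ratio of a positive = 0.9/0.2 = 4.5.
Target odds: 0.99 ÷ 0.01 = 99.
Require 4.5ⁿ ≥ 99 ÷ (31/9969) = 986931/31.
4.5⁶ = 8303.765625 falls short of 986931/31 but 4.5⁷ = 4782969/128 reaches it, so n = 7.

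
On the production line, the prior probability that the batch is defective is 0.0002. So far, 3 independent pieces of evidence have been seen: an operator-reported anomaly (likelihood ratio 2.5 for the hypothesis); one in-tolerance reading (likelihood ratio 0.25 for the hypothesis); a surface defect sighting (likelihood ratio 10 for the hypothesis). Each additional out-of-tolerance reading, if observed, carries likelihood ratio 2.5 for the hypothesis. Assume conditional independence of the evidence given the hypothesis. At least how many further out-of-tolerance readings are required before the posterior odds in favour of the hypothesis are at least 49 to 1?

Prior odds = 0.0002/0.9998 = 1/4999.
Combined Bayes factor of the evidence already in hand = 2.5 × 0.25 × 10 = 6.25.
Odds after that evidence = (1/4999) × 6.25 = 25/19996.
Target odds = 49.
Need 2.5ⁿ ≥ 49 ÷ (25/19996) = 39192.16.
2.5¹¹ = 48828125/2048 falls short of 39192.16 but 2.5¹² = 244140625/4096 reaches it, so n = 12.

12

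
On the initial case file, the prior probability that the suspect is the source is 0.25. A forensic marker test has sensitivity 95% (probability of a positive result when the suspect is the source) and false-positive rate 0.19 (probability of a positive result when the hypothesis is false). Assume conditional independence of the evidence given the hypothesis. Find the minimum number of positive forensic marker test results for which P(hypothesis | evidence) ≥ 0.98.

Prior odds = 0.25/0.75 = 1/3.
Likelihood ratio of a positive result = 0.95/0.19 = 5.
Target odds: 0.98 ÷ 0.02 = 49.
Need (1/3) × 5ⁿ ≥ 49, i.e. 5ⁿ ≥ 147.
5³ = 125 falls short of 147 but 5⁴ = 625 reaches it, so n = 4.

4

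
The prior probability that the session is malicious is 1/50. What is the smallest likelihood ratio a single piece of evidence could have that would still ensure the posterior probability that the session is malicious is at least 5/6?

Prior odds = 0.02/0.98 = 1/49.
Target odds = (5/6)/(1/6) = 5.
Required Bayes factor = 5 ÷ (1/49) = 245.

245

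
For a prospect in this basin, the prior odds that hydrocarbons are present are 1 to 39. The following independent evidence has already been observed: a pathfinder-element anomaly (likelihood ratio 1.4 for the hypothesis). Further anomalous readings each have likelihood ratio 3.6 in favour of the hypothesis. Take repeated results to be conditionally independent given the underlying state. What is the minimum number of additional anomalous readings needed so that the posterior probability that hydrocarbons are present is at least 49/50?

Prior odds = 1/39.
Bayes factor of the evidence already in hand = 1.4.
Odds after that evidence = (1/39) × 1.4 = 7/195.
Target odds = 0.98/0.02 = 49.
Need 3.6ⁿ ≥ 49 ÷ (7/195) = 1365.
3.6⁵ = 604.66176 falls short of 1365 but 3.6⁶ = 34012224/15625 reaches it, so n = 6.

6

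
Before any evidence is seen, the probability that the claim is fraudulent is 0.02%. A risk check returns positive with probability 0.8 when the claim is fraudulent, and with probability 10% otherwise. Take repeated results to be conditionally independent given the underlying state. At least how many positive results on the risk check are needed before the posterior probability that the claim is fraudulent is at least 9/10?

6

Prior odds: 0.0002 ÷ 0.9998 = 1/4999.
Likelihood ratio of a positive result = 0.8/0.1 = 8.
Target odds: 0.9 ÷ 0.1 = 9.
Need (1/4999) × 8ⁿ ≥ 9, i.e. 8ⁿ ≥ 44991.
8⁵ = 32768 falls short of 44991 but 8⁶ = 262144 reaches it, so n = 6.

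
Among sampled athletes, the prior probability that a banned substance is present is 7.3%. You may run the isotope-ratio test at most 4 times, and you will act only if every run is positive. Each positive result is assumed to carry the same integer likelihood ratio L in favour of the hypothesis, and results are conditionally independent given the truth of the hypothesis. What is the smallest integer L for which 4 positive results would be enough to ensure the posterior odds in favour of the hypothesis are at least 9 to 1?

4

Prior odds = 0.073/0.927 = 73/927.
Target odds = 9.
Need L⁴ ≥ 9 ÷ (73/927) = 8343/73.
3⁴ = 81 < 8343/73 ≤ 256 = 4⁴, so L = 4.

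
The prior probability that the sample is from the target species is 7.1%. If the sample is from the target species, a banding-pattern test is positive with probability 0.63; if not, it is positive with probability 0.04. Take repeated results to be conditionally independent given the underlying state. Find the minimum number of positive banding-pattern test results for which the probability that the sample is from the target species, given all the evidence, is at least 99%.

3

Prior odds = 0.071/0.929 = 71/929.
Likelihood ratio of a positive = 0.63/0.04 = 15.75.
Target posterior odds = 0.99/0.01 = 99.
Need (71/929) × 15.75ⁿ ≥ 99, i.e. 15.75ⁿ ≥ 91971/71.
15.75² = 248.0625 falls short of 91971/71 but 15.75³ = 3906.984375 reaches it, so n = 3.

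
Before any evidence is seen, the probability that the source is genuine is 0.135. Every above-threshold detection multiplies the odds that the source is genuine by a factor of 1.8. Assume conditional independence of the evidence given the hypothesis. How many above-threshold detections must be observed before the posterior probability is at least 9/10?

7

Prior odds = 0.135/0.865 = 27/173.
Likelihood ratio per above-threshold detection = 1.8.
Target odds: 0.9 ÷ 0.1 = 9.
Require 1.8ⁿ ≥ 9 ÷ (27/173) = 173/3.
1.8⁶ = 531441/15625 falls short of 173/3 but 1.8⁷ = 4782969/78125 reaches it, so n = 7.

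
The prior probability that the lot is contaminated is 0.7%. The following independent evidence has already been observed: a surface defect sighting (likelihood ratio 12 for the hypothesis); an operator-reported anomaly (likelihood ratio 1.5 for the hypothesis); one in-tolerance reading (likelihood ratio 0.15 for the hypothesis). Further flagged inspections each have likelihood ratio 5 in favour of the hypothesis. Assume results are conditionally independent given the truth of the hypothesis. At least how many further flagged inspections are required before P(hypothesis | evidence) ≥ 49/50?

5

Prior odds = 0.007/0.993 = 7/993.
Combined Bayes factor of the evidence already in hand = 12 × 1.5 × 0.15 = 2.7.
Odds after that evidence = (7/993) × 2.7 = 63/3310.
Target odds = 0.98/0.02 = 49.
Need 5ⁿ ≥ 49 ÷ (63/3310) = 23170/9.
5⁴ = 625 falls short of 23170/9 but 5⁵ = 3125 reaches it, so n = 5.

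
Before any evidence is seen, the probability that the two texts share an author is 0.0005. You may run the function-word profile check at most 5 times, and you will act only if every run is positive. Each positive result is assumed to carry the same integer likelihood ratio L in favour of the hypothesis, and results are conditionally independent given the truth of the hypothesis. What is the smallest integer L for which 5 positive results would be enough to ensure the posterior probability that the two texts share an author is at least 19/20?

9

Prior odds = 0.0005/0.9995 = 1/1999.
Target odds = 0.95/0.05 = 19.
Need L⁵ ≥ 19 ÷ (1/1999) = 37981.
8⁵ = 32768 < 37981 ≤ 59049 = 9⁵, so L = 9.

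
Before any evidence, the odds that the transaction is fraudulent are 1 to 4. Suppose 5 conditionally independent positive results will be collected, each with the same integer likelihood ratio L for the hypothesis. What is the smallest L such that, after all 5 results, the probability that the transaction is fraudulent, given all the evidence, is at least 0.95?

Prior odds = 0.25.
Target odds = 0.95/0.05 = 19.
Need L⁵ ≥ 19 ÷ 0.25 = 76.
2⁵ = 32 < 76 ≤ 243 = 3⁵, so L = 3.

3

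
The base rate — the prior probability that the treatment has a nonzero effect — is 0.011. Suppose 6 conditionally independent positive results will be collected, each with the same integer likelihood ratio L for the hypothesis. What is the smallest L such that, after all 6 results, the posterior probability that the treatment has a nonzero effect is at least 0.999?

Prior odds = 0.011/0.989 = 11/989.
Target odds = 0.999/0.001 = 999.
Need L⁶ ≥ 999 ÷ (11/989) = 988011/11.
6⁶ = 46656 < 988011/11 ≤ 117649 = 7⁶, so L = 7.

7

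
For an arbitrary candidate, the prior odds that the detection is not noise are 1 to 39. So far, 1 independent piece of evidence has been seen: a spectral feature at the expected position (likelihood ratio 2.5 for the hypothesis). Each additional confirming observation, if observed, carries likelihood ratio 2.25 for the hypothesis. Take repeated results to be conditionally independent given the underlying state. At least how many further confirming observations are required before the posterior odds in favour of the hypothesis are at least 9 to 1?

7

Prior odds = 1/39.
Bayes factor of the evidence already in hand = 2.5.
Odds after that evidence = (1/39) × 2.5 = 5/78.
Target odds = 9.
Need 2.25ⁿ ≥ 9 ÷ (5/78) = 140.4.
2.25⁶ = 531441/4096 falls short of 140.4 but 2.25⁷ = 4782969/16384 reaches it, so n = 7.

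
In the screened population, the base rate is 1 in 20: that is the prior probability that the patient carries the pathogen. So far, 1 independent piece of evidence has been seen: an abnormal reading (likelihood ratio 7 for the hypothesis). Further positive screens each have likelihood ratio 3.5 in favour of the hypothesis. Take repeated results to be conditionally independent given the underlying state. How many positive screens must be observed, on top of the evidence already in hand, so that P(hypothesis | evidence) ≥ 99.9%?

Prior odds = 0.05/0.95 = 1/19.
Bayes factor of the evidence already in hand = 7.
Odds after that evidence = (1/19) × 7 = 7/19.
Target odds = 0.999/0.001 = 999.
Need 3.5ⁿ ≥ 999 ÷ (7/19) = 18981/7.
3.5⁶ = 1838.265625 falls short of 18981/7 but 3.5⁷ = 823543/128 reaches it, so n = 7.

7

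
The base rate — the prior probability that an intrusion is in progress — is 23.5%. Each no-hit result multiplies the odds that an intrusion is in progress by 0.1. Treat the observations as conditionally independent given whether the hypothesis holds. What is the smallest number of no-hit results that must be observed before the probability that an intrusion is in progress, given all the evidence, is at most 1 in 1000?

Prior odds = 0.235/0.765 = 47/153.
Likelihood ratio per no-hit result = 0.1.
Target posterior odds = 0.001/0.999 = 1/999.
Need (47/153) × 0.1ⁿ ≤ 1/999, i.e. 0.1ⁿ ≤ 17/5217.
0.1² = 0.01 is still above 17/5217 but 0.1³ = 0.001 is at or below it, so n = 3.

3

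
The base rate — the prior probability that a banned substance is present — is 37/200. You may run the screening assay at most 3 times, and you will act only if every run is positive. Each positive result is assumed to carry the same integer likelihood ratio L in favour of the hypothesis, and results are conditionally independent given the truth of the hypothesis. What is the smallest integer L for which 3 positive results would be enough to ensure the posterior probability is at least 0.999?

Prior odds = 0.185/0.815 = 37/163.
Target odds = 0.999/0.001 = 999.
Need L³ ≥ 999 ÷ (37/163) = 4401.
16³ = 4096 < 4401 ≤ 4913 = 17³, so L = 17.

17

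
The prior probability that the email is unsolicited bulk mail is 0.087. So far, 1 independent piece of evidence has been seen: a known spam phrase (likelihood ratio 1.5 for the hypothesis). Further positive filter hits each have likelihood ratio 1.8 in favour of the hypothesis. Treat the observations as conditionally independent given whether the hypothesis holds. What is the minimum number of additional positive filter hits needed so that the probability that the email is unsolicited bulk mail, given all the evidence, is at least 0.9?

8

Prior odds = 0.087/0.913 = 87/913.
Bayes factor of the evidence already in hand = 1.5.
Odds after that evidence = (87/913) × 1.5 = 261/1826.
Target odds = 0.9/0.1 = 9.
Need 1.8ⁿ ≥ 9 ÷ (261/1826) = 1826/29.
1.8⁷ = 4782969/78125 falls short of 1826/29 but 1.8⁸ = 43046721/390625 reaches it, so n = 8.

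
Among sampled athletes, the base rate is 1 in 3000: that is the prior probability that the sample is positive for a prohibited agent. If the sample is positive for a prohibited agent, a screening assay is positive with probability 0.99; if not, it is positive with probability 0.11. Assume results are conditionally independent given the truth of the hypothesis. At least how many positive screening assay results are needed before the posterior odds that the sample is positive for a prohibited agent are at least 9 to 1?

5

Prior odds = (1/3000)/(2999/3000) = 1/2999.
Likelihood ratio of a positive = 0.99/0.11 = 9.
Target odds = 9.
Need (1/2999) × 9ⁿ ≥ 9, i.e. 9ⁿ ≥ 26991.
9⁴ = 6561 falls short of 26991 but 9⁵ = 59049 reaches it, so n = 5.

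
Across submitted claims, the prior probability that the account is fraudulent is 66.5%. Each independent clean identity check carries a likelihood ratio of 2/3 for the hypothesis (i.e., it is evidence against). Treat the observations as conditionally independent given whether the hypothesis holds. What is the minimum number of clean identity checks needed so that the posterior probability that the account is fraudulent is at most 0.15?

6

Prior odds = 0.665/0.335 = 133/67.
Likelihood ratio per clean identity check = 2/3.
Target odds: 0.15 ÷ 0.85 = 3/17.
Need (133/67) × (2/3)ⁿ ≤ 3/17, i.e. (2/3)ⁿ ≤ 201/2261.
(2/3)⁵ = 32/243 is still above 201/2261 but (2/3)⁶ = 64/729 is at or below it, so n = 6.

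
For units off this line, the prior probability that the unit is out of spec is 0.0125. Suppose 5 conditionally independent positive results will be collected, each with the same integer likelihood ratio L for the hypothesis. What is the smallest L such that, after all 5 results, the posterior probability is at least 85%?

Prior odds = 0.0125/0.9875 = 1/79.
Target odds = 0.85/0.15 = 17/3.
Need L⁵ ≥ 17/3 ÷ (1/79) = 1343/3.
3⁵ = 243 < 1343/3 ≤ 1024 = 4⁵, so L = 4.

4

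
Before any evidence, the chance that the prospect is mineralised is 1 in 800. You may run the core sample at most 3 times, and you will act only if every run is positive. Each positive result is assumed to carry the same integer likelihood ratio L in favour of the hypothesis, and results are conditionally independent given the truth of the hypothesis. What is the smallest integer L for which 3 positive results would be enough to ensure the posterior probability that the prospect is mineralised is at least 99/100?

43

Prior odds = 0.00125/0.99875 = 1/799.
Target odds = 0.99/0.01 = 99.
Need L³ ≥ 99 ÷ (1/799) = 79101.
42³ = 74088 < 79101 ≤ 79507 = 43³, so L = 43.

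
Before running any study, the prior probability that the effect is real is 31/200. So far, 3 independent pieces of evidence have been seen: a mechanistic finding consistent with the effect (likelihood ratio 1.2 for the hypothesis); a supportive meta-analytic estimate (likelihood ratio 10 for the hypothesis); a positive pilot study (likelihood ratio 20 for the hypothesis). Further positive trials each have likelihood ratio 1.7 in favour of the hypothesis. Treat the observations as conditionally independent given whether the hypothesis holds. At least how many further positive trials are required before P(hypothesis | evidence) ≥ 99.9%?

Prior odds = 0.155/0.845 = 31/169.
Combined Bayes factor of the evidence already in hand = 1.2 × 10 × 20 = 240.
Odds after that evidence = (31/169) × 240 = 7440/169.
Target odds = 0.999/0.001 = 999.
Need 1.7ⁿ ≥ 999 ÷ (7440/169) = 56277/2480.
1.7⁵ = 1419857/100000 falls short of 56277/2480 but 1.7⁶ = 24137569/1000000 reaches it, so n = 6.

6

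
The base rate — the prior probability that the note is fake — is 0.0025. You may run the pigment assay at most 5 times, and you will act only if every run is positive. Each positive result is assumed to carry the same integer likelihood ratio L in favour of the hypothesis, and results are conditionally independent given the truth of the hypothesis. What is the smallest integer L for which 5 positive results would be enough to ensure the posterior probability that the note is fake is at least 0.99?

Prior odds = 0.0025/0.9975 = 1/399.
Target odds = 0.99/0.01 = 99.
Need L⁵ ≥ 99 ÷ (1/399) = 39501.
8⁵ = 32768 < 39501 ≤ 59049 = 9⁵, so L = 9.

9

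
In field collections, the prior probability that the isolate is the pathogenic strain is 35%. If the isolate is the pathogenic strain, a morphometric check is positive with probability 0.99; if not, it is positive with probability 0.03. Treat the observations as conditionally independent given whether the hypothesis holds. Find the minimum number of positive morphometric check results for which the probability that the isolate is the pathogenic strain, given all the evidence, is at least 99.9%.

Prior odds = 0.35/0.65 = 7/13.
Likelihood ratio of a positive = 0.99/0.03 = 33.
Target odds: 0.999 ÷ 0.001 = 999.
Need (7/13) × 33ⁿ ≥ 999, i.e. 33ⁿ ≥ 12987/7.
33² = 1089 falls short of 12987/7 but 33³ = 35937 reaches it, so n = 3.

3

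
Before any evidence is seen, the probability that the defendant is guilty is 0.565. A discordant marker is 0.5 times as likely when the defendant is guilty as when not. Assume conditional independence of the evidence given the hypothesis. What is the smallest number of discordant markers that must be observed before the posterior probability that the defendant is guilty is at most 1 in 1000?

Prior odds: 0.565 ÷ 0.435 = 113/87.
Likelihood ratio per discordant marker = 0.5.
Target posterior odds = 0.001/0.999 = 1/999.
Need (113/87) × 0.5ⁿ ≤ 1/999, i.e. 0.5ⁿ ≤ 29/37629.
0.5¹⁰ = 1/1024 is still above 29/37629 but 0.5¹¹ = 1/2048 is at or below it, so n = 11.

11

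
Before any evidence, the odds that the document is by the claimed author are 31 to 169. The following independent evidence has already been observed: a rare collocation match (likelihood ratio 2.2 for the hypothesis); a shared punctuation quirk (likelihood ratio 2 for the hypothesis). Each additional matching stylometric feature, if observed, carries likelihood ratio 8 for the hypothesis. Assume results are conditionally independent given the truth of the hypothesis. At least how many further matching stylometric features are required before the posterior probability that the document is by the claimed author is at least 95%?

2

Prior odds = 31/169.
Combined Bayes factor of the evidence already in hand = 2.2 × 2 = 4.4.
Odds after that evidence = (31/169) × 4.4 = 682/845.
Target odds = 0.95/0.05 = 19.
Need 8ⁿ ≥ 19 ÷ (682/845) = 16055/682.
8¹ = 8 falls short of 16055/682 but 8² = 64 reaches it, so n = 2.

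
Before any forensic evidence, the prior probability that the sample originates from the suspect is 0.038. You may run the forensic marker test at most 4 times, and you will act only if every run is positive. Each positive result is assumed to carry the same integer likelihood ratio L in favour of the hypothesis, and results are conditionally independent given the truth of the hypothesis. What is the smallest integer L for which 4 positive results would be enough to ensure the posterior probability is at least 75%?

Prior odds = 0.038/0.962 = 19/481.
Target odds = 0.75/0.25 = 3.
Need L⁴ ≥ 3 ÷ (19/481) = 1443/19.
2⁴ = 16 < 1443/19 ≤ 81 = 3⁴, so L = 3.

3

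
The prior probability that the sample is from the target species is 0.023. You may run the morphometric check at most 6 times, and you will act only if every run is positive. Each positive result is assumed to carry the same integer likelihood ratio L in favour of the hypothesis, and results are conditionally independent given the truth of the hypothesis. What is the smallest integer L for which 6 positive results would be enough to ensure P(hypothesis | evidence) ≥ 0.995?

5

Prior odds = 0.023/0.977 = 23/977.
Target odds = 0.995/0.005 = 199.
Need L⁶ ≥ 199 ÷ (23/977) = 194423/23.
4⁶ = 4096 < 194423/23 ≤ 15625 = 5⁶, so L = 5.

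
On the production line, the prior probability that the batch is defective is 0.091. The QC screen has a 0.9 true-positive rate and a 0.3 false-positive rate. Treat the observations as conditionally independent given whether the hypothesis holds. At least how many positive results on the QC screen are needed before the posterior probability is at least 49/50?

Prior odds: 0.091 ÷ 0.909 = 91/909.
Likelihood ratio of a positive result = 0.9/0.3 = 3.
Target posterior odds = 0.98/0.02 = 49.
Require 3ⁿ ≥ 49 ÷ (91/909) = 6363/13.
3⁵ = 243 falls short of 6363/13 but 3⁶ = 729 reaches it, so n = 6.

6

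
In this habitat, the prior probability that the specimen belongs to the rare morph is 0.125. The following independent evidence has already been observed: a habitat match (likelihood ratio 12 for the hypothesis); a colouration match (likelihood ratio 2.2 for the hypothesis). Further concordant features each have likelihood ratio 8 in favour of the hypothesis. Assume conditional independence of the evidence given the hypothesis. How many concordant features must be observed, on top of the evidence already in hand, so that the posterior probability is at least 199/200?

2

Prior odds = 0.125/0.875 = 1/7.
Combined Bayes factor of the evidence already in hand = 12 × 2.2 = 26.4.
Odds after that evidence = (1/7) × 26.4 = 132/35.
Target odds = 0.995/0.005 = 199.
Need 8ⁿ ≥ 199 ÷ (132/35) = 6965/132.
8¹ = 8 falls short of 6965/132 but 8² = 64 reaches it, so n = 2.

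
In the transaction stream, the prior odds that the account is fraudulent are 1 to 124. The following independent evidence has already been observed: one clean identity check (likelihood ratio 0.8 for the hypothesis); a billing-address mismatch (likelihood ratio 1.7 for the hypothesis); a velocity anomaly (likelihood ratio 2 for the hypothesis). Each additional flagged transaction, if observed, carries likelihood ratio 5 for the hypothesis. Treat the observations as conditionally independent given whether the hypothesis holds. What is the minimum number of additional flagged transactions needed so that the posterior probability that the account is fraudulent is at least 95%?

Prior odds = 1/124.
Combined Bayes factor of the evidence already in hand = 0.8 × 1.7 × 2 = 2.72.
Odds after that evidence = (1/124) × 2.72 = 17/775.
Target odds = 0.95/0.05 = 19.
Need 5ⁿ ≥ 19 ÷ (17/775) = 14725/17.
5⁴ = 625 falls short of 14725/17 but 5⁵ = 3125 reaches it, so n = 5.

5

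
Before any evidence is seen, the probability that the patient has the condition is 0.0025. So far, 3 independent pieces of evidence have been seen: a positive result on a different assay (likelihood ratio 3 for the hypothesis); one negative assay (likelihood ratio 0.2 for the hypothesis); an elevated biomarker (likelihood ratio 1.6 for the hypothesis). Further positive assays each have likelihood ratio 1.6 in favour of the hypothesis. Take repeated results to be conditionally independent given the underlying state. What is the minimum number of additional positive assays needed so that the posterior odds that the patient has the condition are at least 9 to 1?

Prior odds = 0.0025/0.9975 = 1/399.
Combined Bayes factor of the evidence already in hand = 3 × 0.2 × 1.6 = 0.96.
Odds after that evidence = (1/399) × 0.96 = 8/3325.
Target odds = 9.
Need 1.6ⁿ ≥ 9 ÷ (8/3325) = 3740.625.
1.6¹⁷ ≈2951.48 falls short of 3740.625 but 1.6¹⁸ ≈4722.37 reaches it, so n = 18.

18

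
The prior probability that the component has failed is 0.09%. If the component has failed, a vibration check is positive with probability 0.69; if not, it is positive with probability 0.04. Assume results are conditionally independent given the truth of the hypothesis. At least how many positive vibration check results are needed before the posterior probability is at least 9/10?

Prior odds = 0.0009/0.9991 = 9/9991.
Likelihood ratio of a positive = 0.69/0.04 = 17.25.
Target posterior odds = 0.9/0.1 = 9.
Require 17.25ⁿ ≥ 9 ÷ (9/9991) = 9991.
17.25³ = 5132.953125 falls short of 9991 but 17.25⁴ = 22667121/256 reaches it, so n = 4.

4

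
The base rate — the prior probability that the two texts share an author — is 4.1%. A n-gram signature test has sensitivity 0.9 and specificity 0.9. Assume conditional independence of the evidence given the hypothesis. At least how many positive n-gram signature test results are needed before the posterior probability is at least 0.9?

Prior odds = 0.041/0.959 = 41/959.
False-positive rate = 1 − 0.9 = 0.1; likelihood ratio of a positive = 0.9/0.1 = 9.
Target odds: 0.9 ÷ 0.1 = 9.
Need (41/959) × 9ⁿ ≥ 9, i.e. 9ⁿ ≥ 8631/41.
9² = 81 falls short of 8631/41 but 9³ = 729 reaches it, so n = 3.

3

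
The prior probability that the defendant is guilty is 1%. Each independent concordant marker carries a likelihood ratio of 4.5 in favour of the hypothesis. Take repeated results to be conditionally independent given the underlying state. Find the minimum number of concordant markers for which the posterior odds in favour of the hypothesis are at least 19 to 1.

Prior odds = 0.01/0.99 = 1/99.
Likelihood ratio per concordant marker = 4.5.
Target odds = 19.
Need (1/99) × 4.5ⁿ ≥ 19, i.e. 4.5ⁿ ≥ 1881.
4.5⁵ = 1845.28125 falls short of 1881 but 4.5⁶ = 8303.765625 reaches it, so n = 6.

6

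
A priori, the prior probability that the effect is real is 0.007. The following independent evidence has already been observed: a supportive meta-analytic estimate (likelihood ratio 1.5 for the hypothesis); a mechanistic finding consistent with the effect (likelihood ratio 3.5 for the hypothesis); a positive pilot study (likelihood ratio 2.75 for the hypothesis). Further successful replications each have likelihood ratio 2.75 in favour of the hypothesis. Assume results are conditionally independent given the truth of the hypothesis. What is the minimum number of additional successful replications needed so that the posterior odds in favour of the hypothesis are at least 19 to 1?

6

Prior odds = 0.007/0.993 = 7/993.
Combined Bayes factor of the evidence already in hand = 1.5 × 3.5 × 2.75 = 14.4375.
Odds after that evidence = (7/993) × 14.4375 = 539/5296.
Target odds = 19.
Need 2.75ⁿ ≥ 19 ÷ (539/5296) = 100624/539.
2.75⁵ = 161051/1024 falls short of 100624/539 but 2.75⁶ = 1771561/4096 reaches it, so n = 6.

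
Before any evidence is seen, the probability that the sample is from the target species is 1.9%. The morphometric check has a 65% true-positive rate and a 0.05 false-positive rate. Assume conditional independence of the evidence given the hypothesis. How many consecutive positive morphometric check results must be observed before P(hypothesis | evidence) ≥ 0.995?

4

Prior odds = 0.019/0.981 = 19/981.
Likelihood ratio of a positive result = 0.65/0.05 = 13.
Target posterior odds = 0.995/0.005 = 199.
Need (19/981) × 13ⁿ ≥ 199, i.e. 13ⁿ ≥ 195219/19.
13³ = 2197 falls short of 195219/19 but 13⁴ = 28561 reaches it, so n = 4.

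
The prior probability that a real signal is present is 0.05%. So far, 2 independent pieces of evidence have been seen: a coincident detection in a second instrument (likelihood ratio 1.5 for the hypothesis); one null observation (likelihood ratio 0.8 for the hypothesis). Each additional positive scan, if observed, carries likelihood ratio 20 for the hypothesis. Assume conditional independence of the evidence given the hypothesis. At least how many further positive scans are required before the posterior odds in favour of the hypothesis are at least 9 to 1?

Prior odds = 0.0005/0.9995 = 1/1999.
Combined Bayes factor of the evidence already in hand = 1.5 × 0.8 = 1.2.
Odds after that evidence = (1/1999) × 1.2 = 6/9995.
Target odds = 9.
Need 20ⁿ ≥ 9 ÷ (6/9995) = 14992.5.
20³ = 8000 falls short of 14992.5 but 20⁴ = 160000 reaches it, so n = 4.

4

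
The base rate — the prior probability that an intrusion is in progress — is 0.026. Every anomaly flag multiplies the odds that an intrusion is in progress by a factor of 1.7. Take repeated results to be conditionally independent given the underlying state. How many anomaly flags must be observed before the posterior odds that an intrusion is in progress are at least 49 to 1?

Prior odds = 0.026/0.974 = 13/487.
Likelihood ratio per anomaly flag = 1.7.
Target odds = 49.
Need (13/487) × 1.7ⁿ ≥ 49, i.e. 1.7ⁿ ≥ 23863/13.
1.7¹⁴ ≈1683.78 falls short of 23863/13 but 1.7¹⁵ ≈2862.42 reaches it, so n = 15.

15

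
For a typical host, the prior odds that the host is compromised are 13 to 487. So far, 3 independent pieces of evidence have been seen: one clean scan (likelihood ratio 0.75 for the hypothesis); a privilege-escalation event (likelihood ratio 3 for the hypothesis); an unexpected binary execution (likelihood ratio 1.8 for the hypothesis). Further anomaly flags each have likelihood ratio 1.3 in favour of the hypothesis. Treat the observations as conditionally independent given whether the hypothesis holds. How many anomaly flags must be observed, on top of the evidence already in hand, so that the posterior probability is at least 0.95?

Prior odds = 13/487.
Combined Bayes factor of the evidence already in hand = 0.75 × 3 × 1.8 = 4.05.
Odds after that evidence = (13/487) × 4.05 = 1053/9740.
Target odds = 0.95/0.05 = 19.
Need 1.3ⁿ ≥ 19 ÷ (1053/9740) = 185060/1053.
1.3¹⁹ ≈146.192 falls short of 185060/1053 but 1.3²⁰ ≈190.05 reaches it, so n = 20.

20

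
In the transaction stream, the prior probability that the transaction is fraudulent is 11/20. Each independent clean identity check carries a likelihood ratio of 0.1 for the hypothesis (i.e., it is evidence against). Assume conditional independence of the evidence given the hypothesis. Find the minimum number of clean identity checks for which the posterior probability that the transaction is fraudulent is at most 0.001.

Prior odds: 0.55 ÷ 0.45 = 11/9.
Likelihood ratio per clean identity check = 0.1.
Target posterior odds = 0.001/0.999 = 1/999.
Require 0.1ⁿ ≤ 1/999 ÷ (11/9) = 1/1221.
0.1³ = 0.001 is still above 1/1221 but 0.1⁴ = 0.0001 is at or below it, so n = 4.

4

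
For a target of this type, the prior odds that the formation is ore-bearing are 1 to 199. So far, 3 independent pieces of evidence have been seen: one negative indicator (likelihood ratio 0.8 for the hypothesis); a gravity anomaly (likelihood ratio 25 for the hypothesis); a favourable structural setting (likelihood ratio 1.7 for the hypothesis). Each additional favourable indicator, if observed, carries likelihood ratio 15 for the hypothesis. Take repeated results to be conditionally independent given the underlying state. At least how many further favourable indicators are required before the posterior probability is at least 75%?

2

Prior odds = 1/199.
Combined Bayes factor of the evidence already in hand = 0.8 × 25 × 1.7 = 34.
Odds after that evidence = (1/199) × 34 = 34/199.
Target odds = 0.75/0.25 = 3.
Need 15ⁿ ≥ 3 ÷ (34/199) = 597/34.
15¹ = 15 falls short of 597/34 but 15² = 225 reaches it, so n = 2.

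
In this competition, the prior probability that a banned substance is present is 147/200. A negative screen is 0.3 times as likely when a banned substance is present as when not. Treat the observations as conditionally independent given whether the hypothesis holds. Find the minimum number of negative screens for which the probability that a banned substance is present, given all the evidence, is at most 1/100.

5

Prior odds = 0.735/0.265 = 147/53.
Likelihood ratio per negative screen = 0.3.
Target odds: 0.01 ÷ 0.99 = 1/99.
Require 0.3ⁿ ≤ 1/99 ÷ (147/53) = 53/14553.
0.3⁴ = 0.0081 is still above 53/14553 but 0.3⁵ = 243/100000 is at or below it, so n = 5.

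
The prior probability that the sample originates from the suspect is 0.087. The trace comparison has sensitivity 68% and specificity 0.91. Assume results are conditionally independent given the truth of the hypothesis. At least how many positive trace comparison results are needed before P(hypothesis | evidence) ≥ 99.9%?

5

Prior odds: 0.087 ÷ 0.913 = 87/913.
False-positive rate = 1 − 0.91 = 0.09; likelihood ratio of a positive = 0.68/0.09 = 68/9.
Target odds: 0.999 ÷ 0.001 = 999.
Require (68/9)ⁿ ≥ 999 ÷ (87/913) = 304029/29.
(68/9)⁴ = 21381376/6561 falls short of 304029/29 but (68/9)⁵ ≈24622.5 reaches it, so n = 5.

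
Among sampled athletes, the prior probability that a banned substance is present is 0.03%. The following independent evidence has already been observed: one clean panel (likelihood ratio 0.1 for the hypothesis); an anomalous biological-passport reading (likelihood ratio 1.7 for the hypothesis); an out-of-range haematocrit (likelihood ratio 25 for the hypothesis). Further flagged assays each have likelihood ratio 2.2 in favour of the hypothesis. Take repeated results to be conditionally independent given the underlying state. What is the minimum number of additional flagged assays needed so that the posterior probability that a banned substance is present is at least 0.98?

Prior odds = 0.0003/0.9997 = 3/9997.
Combined Bayes factor of the evidence already in hand = 0.1 × 1.7 × 25 = 4.25.
Odds after that evidence = (3/9997) × 4.25 = 51/39988.
Target odds = 0.98/0.02 = 49.
Need 2.2ⁿ ≥ 49 ÷ (51/39988) = 1959412/51.
2.2¹³ ≈28281 falls short of 1959412/51 but 2.2¹⁴ ≈62218.2 reaches it, so n = 14.

14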